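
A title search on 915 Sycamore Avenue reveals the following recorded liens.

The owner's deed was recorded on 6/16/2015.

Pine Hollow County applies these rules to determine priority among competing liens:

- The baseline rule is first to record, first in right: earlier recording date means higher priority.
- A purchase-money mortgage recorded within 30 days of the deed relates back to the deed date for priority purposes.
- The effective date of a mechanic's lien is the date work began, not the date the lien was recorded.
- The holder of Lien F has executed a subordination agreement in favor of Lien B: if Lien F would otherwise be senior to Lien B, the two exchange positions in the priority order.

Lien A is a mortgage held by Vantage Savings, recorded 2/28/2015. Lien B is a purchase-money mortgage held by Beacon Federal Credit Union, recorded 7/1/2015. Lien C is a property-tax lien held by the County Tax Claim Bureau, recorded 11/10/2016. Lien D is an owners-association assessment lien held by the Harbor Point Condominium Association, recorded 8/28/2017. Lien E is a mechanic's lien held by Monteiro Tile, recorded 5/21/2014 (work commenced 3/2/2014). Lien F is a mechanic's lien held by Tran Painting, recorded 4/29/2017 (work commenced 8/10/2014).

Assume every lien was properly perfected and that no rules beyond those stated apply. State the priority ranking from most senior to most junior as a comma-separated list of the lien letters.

E, B, A, F, C, D

Effective dates: B's effective date is the deed date, 6/16/2015; E's effective date is 3/2/2014, when work began; F relates back to 8/10/2014 (work commenced).
Sorted by effective date: E (3/2/2014), F (8/10/2014), A (2/28/2015), B (6/16/2015), C (11/10/2016), D (8/28/2017).
The subordination applies — F was senior to B — so F and B swap.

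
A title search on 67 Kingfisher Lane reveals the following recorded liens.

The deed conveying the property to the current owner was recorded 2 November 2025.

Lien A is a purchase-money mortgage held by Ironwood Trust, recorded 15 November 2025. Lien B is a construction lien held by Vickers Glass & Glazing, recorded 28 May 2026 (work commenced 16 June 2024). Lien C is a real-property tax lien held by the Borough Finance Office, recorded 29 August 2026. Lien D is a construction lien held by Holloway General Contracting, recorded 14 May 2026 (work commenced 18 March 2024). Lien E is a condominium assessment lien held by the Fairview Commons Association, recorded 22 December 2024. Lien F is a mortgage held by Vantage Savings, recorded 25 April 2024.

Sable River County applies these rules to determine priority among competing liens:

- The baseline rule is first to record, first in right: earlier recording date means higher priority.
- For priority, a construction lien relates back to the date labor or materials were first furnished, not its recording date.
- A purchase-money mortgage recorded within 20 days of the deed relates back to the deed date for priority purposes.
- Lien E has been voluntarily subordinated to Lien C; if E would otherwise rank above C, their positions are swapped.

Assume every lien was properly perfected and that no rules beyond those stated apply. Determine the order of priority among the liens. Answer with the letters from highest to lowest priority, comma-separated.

Effective dates: A relates back to the deed date 2 November 2025; B relates back to 16 June 2024 (work commenced); D is treated as recorded 18 March 2024, the work-commencement date.
Ordering by effective date: D (18 March 2024), F (25 April 2024), B (16 June 2024), E (22 December 2024), A (2 November 2025), C (29 August 2026).
E is senior to C before the subordination, so the two trade places.

D, F, B, C, A, E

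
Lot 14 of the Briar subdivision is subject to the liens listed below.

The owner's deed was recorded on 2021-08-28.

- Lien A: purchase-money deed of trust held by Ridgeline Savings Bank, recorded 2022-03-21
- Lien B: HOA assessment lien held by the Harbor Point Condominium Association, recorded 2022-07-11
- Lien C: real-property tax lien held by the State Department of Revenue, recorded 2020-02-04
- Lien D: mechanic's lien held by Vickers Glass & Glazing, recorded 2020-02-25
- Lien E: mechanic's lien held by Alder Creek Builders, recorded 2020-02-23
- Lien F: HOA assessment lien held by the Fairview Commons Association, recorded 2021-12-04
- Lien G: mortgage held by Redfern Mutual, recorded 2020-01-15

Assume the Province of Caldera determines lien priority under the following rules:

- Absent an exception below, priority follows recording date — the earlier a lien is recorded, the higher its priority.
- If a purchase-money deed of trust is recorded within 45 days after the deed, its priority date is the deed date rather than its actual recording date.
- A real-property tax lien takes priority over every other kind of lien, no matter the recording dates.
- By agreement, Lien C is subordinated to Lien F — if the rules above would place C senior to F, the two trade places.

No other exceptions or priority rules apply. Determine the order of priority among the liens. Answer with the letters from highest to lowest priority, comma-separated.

F, G, E, D, C, A, B

Effective dates: A was recorded 205 days after the deed, outside the 45-day window, so it keeps its recording date.
C is a real-property tax lien, so it outranks all other liens regardless of date.
The other liens, earliest effective date first: G (2020-01-15), E (2020-02-23), D (2020-02-25), F (2021-12-04), A (2022-03-21), B (2022-07-11).
C would otherwise be senior to F, so under the subordination agreement C and F exchange positions.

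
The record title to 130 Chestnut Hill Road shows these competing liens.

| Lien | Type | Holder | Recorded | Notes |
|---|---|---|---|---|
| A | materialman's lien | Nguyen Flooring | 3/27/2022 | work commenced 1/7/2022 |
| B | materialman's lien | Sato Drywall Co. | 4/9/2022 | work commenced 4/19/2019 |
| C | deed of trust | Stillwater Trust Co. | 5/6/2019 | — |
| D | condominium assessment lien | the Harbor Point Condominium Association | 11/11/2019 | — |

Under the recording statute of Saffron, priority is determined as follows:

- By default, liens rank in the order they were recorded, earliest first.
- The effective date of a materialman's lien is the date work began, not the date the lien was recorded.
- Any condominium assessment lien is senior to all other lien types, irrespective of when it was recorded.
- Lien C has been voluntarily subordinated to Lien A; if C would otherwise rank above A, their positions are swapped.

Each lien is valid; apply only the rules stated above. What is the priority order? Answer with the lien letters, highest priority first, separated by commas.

Effective dates after the stated exceptions: A's effective date is 1/7/2022, when work began; B's effective date is 4/19/2019, when work began.
D is a condominium assessment lien and takes priority over every other lien.
The other liens, earliest effective date first: B (4/19/2019), C (5/6/2019), A (1/7/2022).
C would otherwise be senior to A, so under the subordination agreement C and A exchange positions.

D, B, A, C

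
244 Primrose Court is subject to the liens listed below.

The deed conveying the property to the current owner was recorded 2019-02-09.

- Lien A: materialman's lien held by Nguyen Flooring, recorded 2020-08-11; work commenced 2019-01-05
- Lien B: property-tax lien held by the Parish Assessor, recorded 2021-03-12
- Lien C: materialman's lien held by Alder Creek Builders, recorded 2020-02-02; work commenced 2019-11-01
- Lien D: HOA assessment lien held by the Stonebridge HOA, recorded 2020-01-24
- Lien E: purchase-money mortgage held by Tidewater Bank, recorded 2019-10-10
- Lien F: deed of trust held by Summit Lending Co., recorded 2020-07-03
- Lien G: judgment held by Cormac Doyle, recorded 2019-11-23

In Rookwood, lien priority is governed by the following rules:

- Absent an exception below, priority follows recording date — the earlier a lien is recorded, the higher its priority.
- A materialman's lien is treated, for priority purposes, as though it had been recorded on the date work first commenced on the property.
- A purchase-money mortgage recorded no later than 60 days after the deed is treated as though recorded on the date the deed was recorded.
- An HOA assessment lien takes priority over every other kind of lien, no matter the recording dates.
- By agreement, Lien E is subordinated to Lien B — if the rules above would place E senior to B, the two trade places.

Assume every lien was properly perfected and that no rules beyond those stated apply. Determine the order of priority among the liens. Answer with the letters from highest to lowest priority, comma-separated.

Adjusting effective dates: A is treated as recorded 2019-01-05, the work-commencement date; C is treated as recorded 2019-11-01, the work-commencement date; E missed the 60-day window (243 days after the deed), so its recording date stands.
As an HOA assessment lien, D is senior to every other lien.
Ordering the rest by effective date: A (2019-01-05), E (2019-10-10), C (2019-11-01), G (2019-11-23), F (2020-07-03), B (2021-03-12).
E would otherwise be senior to B, so under the subordination agreement E and B exchange positions.

D, A, B, C, G, F, E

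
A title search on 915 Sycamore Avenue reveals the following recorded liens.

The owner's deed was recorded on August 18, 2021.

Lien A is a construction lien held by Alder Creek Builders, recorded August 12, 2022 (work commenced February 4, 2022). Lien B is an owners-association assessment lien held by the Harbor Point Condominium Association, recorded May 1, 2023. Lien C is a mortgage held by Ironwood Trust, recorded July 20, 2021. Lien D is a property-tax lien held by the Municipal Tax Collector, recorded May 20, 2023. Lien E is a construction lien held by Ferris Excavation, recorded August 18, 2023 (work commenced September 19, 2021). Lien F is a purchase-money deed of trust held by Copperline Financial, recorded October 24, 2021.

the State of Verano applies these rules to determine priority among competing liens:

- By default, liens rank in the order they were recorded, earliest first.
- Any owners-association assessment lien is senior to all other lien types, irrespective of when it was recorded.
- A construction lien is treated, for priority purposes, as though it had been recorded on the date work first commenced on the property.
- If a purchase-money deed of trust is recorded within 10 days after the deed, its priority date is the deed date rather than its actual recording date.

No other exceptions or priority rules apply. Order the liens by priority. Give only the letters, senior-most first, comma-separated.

Effective dates after the stated exceptions: A is treated as recorded February 4, 2022, the work-commencement date; E's effective date is September 19, 2021, when work began; F missed the 10-day window (67 days after the deed), so its recording date stands.
As an owners-association assessment lien, B is senior to every other lien.
Remaining liens by effective date: C (July 20, 2021), E (September 19, 2021), F (October 24, 2021), A (February 4, 2022), D (May 20, 2023).

B, C, E, F, A, D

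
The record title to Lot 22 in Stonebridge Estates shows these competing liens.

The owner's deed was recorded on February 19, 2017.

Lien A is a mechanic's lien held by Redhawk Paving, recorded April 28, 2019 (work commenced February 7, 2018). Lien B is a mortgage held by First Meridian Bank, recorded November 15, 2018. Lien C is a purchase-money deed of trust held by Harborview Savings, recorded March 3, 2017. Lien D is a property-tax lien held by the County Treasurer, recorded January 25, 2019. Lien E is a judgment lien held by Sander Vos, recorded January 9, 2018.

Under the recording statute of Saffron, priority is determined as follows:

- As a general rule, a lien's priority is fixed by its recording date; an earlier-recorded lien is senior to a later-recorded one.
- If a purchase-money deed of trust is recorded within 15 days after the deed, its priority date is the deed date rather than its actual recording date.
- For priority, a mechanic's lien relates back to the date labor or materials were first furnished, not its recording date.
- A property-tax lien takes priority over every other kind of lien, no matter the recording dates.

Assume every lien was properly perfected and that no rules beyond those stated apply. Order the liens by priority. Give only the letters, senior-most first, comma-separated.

D, C, E, A, B

Adjusting effective dates: A relates back to February 7, 2018 (work commenced); C's effective date is the deed date, February 19, 2017.
D is a property-tax lien, so it outranks all other liens regardless of date.
The other liens, earliest effective date first: C (February 19, 2017), E (January 9, 2018), A (February 7, 2018), B (November 15, 2018).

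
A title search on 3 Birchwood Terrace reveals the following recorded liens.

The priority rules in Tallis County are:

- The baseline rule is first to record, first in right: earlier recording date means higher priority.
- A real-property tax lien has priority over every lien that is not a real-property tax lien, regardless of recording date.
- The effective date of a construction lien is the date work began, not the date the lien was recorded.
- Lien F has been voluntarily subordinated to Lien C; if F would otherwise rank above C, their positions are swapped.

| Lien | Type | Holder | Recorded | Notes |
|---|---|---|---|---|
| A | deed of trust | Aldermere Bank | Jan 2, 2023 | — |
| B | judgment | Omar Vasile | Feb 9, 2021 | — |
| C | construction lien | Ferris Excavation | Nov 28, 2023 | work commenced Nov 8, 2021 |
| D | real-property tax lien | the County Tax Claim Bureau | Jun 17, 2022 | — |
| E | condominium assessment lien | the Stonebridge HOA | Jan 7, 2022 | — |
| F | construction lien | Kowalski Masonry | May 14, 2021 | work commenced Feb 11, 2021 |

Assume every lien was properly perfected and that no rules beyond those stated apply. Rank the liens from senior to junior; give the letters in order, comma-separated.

Adjusting effective dates: C relates back to Nov 8, 2021 (work commenced); F's effective date is Feb 11, 2021, when work began.
As a real-property tax lien, D is senior to every other lien.
The other liens, earliest effective date first: B (Feb 9, 2021), F (Feb 11, 2021), C (Nov 8, 2021), E (Jan 7, 2022), A (Jan 2, 2023).
The subordination applies — F was senior to C — so F and C swap.

D, B, C, F, E, A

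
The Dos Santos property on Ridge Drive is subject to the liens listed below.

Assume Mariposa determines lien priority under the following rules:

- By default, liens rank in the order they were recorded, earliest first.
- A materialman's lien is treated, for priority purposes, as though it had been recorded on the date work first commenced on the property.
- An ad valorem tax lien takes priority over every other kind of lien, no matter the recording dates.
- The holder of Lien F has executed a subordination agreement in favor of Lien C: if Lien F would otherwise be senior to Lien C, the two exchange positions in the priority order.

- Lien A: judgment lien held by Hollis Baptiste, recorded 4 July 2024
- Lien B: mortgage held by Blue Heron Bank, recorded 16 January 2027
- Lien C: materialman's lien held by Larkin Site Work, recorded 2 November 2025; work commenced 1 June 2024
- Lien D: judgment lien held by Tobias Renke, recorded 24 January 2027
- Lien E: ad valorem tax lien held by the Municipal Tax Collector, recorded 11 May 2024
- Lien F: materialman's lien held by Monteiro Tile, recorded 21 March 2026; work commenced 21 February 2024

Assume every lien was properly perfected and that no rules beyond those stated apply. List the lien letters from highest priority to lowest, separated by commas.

Effective dates: C's effective date is 1 June 2024, when work began; F relates back to 21 February 2024 (work commenced).
E, as an ad valorem tax lien, has superpriority and ranks first.
Ordering the rest by effective date: F (21 February 2024), C (1 June 2024), A (4 July 2024), B (16 January 2027), D (24 January 2027).
F is senior to C before the subordination, so the two trade places.

E, C, F, A, B, D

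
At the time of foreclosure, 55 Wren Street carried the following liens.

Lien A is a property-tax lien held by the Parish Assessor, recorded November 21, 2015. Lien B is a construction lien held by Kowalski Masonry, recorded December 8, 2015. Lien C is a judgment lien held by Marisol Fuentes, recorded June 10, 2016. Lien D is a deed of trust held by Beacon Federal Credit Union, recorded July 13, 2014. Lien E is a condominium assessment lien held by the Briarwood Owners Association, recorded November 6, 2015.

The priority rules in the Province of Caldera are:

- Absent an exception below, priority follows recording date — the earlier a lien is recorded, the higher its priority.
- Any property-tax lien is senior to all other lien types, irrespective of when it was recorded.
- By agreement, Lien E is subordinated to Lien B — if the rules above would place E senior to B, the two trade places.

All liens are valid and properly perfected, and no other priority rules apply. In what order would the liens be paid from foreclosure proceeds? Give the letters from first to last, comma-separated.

A, as a property-tax lien, has superpriority and ranks first.
Ordering the rest by effective date: D (July 13, 2014), E (November 6, 2015), B (December 8, 2015), C (June 10, 2016).
Because E would otherwise rank above B, the subordination swaps them.

A, D, B, E, C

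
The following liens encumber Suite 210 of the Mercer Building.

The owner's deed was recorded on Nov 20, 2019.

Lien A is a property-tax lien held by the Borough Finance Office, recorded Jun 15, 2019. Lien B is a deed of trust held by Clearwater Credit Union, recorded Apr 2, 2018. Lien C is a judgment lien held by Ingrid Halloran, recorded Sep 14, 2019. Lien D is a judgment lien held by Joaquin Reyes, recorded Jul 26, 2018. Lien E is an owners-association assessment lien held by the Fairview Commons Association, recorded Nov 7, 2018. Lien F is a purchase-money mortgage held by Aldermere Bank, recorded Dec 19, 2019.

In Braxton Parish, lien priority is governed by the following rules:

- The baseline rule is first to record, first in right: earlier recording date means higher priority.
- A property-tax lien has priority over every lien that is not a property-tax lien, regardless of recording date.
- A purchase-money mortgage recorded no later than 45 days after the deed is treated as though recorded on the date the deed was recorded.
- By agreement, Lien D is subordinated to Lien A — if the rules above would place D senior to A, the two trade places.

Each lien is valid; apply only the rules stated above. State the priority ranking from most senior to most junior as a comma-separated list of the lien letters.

Effective dates: F was recorded within the 45-day window, so its effective date is the deed date Nov 20, 2019.
A, as a property-tax lien, has superpriority and ranks first.
Remaining liens by effective date: B (Apr 2, 2018), D (Jul 26, 2018), E (Nov 7, 2018), C (Sep 14, 2019), F (Nov 20, 2019).
Since D is not senior to A, the subordination leaves the order unchanged.

A, B, D, E, C, F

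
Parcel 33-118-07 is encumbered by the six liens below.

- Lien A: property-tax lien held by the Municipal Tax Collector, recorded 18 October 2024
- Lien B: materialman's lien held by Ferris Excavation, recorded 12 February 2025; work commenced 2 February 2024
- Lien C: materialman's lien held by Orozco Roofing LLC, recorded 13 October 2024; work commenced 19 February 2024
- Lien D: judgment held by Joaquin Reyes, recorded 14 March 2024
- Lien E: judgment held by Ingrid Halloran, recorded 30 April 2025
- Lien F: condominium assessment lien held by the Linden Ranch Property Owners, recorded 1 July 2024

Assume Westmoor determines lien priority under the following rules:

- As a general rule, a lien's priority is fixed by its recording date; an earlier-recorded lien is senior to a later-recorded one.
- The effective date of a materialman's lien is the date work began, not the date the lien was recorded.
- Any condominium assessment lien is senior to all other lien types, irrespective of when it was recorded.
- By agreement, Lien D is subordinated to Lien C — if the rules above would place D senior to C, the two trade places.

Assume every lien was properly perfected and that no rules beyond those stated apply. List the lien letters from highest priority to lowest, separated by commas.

F, B, C, D, A, E

Adjusting effective dates: B's effective date is 2 February 2024, when work began; C relates back to 19 February 2024 (work commenced).
F, as a condominium assessment lien, has superpriority and ranks first.
The other liens, earliest effective date first: B (2 February 2024), C (19 February 2024), D (14 March 2024), A (18 October 2024), E (30 April 2025).
D is already junior to C, so the subordination agreement changes nothing.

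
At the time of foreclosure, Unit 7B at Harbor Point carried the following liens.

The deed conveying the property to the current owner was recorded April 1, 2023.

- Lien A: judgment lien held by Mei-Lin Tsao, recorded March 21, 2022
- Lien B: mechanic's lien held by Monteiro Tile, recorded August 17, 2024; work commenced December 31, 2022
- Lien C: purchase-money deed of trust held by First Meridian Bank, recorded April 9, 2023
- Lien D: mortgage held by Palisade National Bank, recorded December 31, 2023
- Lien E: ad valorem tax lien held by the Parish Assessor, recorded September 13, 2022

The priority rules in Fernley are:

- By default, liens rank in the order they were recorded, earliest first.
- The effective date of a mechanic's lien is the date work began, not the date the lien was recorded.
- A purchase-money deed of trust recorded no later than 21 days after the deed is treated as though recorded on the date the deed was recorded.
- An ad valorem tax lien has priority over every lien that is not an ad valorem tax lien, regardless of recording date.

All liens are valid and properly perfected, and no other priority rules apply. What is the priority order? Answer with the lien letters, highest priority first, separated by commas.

E, A, B, C, D

Effective dates: B's effective date is December 31, 2022, when work began; C relates back to the deed date April 1, 2023.
As an ad valorem tax lien, E is senior to every other lien.
Among the remaining liens, by effective date: A (March 21, 2022), B (December 31, 2022), C (April 1, 2023), D (December 31, 2023).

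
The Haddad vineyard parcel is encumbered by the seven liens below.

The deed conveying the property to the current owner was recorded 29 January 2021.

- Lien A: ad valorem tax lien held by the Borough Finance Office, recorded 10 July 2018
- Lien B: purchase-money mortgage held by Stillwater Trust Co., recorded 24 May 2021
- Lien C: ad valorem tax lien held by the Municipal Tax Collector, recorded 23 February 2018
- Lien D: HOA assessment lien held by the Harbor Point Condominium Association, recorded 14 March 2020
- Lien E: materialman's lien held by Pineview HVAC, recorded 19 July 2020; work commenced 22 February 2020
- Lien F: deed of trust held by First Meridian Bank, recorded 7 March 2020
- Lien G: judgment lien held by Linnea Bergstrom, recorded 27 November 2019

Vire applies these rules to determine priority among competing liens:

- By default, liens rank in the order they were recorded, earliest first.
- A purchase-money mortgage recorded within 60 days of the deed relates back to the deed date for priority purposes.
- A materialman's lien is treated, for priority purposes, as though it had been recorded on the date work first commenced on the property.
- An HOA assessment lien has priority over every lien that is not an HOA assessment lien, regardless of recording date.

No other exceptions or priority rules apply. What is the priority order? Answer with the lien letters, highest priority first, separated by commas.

Adjusting effective dates: B missed the 60-day window (115 days after the deed), so its recording date stands; E's effective date is 22 February 2020, when work began.
D is an HOA assessment lien and takes priority over every other lien.
Among the remaining liens, by effective date: C (23 February 2018), A (10 July 2018), G (27 November 2019), E (22 February 2020), F (7 March 2020), B (24 May 2021).

D, C, A, G, E, F, B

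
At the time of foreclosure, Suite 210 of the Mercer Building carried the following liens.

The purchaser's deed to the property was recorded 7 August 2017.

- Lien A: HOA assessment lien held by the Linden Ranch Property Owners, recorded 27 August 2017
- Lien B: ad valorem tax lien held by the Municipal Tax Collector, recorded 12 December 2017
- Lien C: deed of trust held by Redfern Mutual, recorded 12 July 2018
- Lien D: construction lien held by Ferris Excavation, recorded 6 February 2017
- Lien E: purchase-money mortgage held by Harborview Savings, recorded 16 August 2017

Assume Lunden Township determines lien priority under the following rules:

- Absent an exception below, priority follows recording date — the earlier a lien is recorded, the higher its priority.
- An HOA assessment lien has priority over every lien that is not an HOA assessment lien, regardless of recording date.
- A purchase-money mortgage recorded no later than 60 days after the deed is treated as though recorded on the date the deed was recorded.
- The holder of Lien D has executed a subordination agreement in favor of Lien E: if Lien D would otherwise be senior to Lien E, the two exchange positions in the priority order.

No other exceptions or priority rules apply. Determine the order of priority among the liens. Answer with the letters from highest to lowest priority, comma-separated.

Effective dates: E's effective date is the deed date, 7 August 2017.
As an HOA assessment lien, A is senior to every other lien.
Ordering the rest by effective date: D (6 February 2017), E (7 August 2017), B (12 December 2017), C (12 July 2018).
D would otherwise be senior to E, so under the subordination agreement D and E exchange positions.

A, E, D, B, C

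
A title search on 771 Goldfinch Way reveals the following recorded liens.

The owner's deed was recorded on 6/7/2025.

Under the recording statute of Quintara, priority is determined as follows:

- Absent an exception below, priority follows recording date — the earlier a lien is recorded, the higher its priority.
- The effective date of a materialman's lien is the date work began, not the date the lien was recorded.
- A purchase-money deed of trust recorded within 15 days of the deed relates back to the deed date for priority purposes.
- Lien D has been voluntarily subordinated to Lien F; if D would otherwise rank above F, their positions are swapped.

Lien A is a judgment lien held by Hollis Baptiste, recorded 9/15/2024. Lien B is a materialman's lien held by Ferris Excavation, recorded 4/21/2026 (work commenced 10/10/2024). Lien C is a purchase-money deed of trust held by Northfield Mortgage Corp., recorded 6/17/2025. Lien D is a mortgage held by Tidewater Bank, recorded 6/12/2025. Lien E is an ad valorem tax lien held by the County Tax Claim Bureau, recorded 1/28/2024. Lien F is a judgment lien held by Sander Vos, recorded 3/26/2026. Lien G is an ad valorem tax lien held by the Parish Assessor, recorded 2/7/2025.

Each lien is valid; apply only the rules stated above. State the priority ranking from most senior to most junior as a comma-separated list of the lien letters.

E, A, B, G, C, F, D

First, effective dates: B relates back to 10/10/2024 (work commenced); C relates back to the deed date 6/7/2025.
By effective date: E (1/28/2024), A (9/15/2024), B (10/10/2024), G (2/7/2025), C (6/7/2025), D (6/12/2025), F (3/26/2026).
Because D would otherwise rank above F, the subordination swaps them.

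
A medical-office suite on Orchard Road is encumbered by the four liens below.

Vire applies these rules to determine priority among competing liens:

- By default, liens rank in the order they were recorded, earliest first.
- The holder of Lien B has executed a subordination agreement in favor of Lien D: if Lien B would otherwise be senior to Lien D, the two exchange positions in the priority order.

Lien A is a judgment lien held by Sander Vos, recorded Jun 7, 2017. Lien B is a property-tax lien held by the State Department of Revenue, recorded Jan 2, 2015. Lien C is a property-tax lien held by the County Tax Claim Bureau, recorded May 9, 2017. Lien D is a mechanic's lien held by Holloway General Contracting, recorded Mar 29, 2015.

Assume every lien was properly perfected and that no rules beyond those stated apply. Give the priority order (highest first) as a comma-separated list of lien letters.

D, B, C, A

By effective date, earliest first: B (Jan 2, 2015), D (Mar 29, 2015), C (May 9, 2017), A (Jun 7, 2017).
The subordination applies — B was senior to D — so B and D swap.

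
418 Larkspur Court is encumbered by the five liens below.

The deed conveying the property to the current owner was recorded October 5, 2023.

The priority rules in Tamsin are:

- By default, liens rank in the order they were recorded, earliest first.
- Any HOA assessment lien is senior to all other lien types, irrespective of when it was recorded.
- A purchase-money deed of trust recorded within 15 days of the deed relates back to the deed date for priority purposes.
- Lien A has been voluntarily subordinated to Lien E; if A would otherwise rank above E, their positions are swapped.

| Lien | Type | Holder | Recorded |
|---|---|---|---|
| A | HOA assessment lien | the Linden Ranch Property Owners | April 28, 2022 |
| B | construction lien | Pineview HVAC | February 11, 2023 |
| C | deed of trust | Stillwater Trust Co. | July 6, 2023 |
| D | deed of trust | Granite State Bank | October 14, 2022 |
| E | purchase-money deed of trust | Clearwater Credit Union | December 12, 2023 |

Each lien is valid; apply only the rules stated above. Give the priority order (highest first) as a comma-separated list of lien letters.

First, effective dates: E was recorded 68 days after the deed, outside the 15-day window, so it keeps its recording date.
As an HOA assessment lien, A is senior to every other lien.
The other liens, earliest effective date first: D (October 14, 2022), B (February 11, 2023), C (July 6, 2023), E (December 12, 2023).
A is senior to E before the subordination, so the two trade places.

E, D, B, C, A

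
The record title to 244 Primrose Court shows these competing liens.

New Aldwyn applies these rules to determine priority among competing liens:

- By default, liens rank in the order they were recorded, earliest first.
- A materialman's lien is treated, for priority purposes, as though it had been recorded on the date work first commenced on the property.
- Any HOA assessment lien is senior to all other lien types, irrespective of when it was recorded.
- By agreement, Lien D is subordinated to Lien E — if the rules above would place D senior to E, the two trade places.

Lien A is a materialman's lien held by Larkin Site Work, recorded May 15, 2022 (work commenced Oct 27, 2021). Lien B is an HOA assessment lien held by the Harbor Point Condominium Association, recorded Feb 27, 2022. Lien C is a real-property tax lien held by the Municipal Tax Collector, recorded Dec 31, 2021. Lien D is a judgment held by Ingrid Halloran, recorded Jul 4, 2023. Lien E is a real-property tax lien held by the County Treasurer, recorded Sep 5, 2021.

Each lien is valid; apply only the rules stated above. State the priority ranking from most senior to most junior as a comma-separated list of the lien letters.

Adjusting effective dates: A's effective date is Oct 27, 2021, when work began.
B, as an HOA assessment lien, has superpriority and ranks first.
The other liens, earliest effective date first: E (Sep 5, 2021), A (Oct 27, 2021), C (Dec 31, 2021), D (Jul 4, 2023).
Since D is not senior to E, the subordination leaves the order unchanged.

B, E, A, C, D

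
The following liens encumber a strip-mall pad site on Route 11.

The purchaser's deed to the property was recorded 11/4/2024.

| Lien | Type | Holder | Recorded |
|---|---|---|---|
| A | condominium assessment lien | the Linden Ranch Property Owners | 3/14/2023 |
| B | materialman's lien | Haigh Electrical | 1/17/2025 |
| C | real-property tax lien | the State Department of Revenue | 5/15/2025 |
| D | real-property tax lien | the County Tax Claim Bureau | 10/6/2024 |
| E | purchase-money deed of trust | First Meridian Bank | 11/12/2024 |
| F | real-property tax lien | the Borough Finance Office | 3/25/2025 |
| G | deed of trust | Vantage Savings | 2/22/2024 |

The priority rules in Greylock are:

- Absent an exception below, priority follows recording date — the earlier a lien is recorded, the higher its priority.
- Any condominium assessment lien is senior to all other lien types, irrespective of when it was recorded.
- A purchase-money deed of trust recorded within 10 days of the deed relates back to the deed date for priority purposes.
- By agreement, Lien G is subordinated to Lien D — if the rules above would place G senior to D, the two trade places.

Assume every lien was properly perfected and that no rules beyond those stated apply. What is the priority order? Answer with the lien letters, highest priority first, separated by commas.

First, effective dates: E relates back to the deed date 11/4/2024.
A is a condominium assessment lien and takes priority over every other lien.
Remaining liens by effective date: G (2/22/2024), D (10/6/2024), E (11/4/2024), B (1/17/2025), F (3/25/2025), C (5/15/2025).
G is senior to D before the subordination, so the two trade places.

A, D, G, E, B, F, C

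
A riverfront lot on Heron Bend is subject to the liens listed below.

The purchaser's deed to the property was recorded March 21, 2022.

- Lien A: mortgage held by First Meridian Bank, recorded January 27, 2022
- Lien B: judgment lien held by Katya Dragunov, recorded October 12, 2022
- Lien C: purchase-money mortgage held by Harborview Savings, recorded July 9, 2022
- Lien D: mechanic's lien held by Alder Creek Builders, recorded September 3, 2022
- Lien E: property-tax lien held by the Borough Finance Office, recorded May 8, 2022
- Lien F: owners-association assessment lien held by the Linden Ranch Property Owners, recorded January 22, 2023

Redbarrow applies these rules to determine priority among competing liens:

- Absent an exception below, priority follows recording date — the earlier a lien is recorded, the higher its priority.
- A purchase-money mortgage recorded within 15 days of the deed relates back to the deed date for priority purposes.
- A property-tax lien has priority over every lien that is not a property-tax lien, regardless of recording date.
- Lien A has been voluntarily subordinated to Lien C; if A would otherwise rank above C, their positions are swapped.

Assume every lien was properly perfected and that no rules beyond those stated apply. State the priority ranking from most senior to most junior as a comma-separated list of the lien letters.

Effective dates after the stated exceptions: C missed the 15-day window (110 days after the deed), so its recording date stands.
E is a property-tax lien and takes priority over every other lien.
Ordering the rest by effective date: A (January 27, 2022), C (July 9, 2022), D (September 3, 2022), B (October 12, 2022), F (January 22, 2023).
Because A would otherwise rank above C, the subordination swaps them.

E, C, A, D, B, F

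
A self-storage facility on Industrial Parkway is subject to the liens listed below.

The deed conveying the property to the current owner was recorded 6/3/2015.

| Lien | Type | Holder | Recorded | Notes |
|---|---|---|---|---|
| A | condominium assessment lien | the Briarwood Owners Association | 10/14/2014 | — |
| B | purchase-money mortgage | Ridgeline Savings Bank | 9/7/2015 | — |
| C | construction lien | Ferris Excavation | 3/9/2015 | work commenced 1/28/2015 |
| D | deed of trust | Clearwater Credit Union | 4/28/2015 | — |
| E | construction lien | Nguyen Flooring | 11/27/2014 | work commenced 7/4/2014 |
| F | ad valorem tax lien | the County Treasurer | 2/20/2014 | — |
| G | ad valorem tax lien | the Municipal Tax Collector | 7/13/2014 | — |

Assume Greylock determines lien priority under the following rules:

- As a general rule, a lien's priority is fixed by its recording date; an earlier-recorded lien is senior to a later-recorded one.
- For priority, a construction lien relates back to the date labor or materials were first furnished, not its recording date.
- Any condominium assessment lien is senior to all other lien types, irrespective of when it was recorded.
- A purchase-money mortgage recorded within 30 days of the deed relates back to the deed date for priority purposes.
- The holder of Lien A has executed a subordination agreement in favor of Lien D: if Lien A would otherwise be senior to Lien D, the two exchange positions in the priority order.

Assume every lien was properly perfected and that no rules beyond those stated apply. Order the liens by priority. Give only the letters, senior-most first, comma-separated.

D, F, E, G, C, A, B

Effective dates after the stated exceptions: B was recorded 96 days after the deed — beyond 30 days — so no relation-back applies; C relates back to 1/28/2015 (work commenced); E relates back to 7/4/2014 (work commenced).
A is a condominium assessment lien and takes priority over every other lien.
Ordering the rest by effective date: F (2/20/2014), E (7/4/2014), G (7/13/2014), C (1/28/2015), D (4/28/2015), B (9/7/2015).
Because A would otherwise rank above D, the subordination swaps them.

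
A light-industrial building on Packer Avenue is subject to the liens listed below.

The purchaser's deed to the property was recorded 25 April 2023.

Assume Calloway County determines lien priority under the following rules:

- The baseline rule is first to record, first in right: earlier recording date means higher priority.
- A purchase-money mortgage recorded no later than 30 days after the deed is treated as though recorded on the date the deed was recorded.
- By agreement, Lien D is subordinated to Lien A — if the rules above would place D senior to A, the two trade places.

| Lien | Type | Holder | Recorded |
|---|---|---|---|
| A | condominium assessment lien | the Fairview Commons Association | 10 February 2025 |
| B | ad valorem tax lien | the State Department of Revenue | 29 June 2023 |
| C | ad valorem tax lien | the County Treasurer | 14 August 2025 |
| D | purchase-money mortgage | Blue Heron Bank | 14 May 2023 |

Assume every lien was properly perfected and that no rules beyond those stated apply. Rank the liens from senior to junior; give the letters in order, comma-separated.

A, B, D, C

Effective dates: D was recorded within the 30-day window, so its effective date is the deed date 25 April 2023.
By effective date, earliest first: D (25 April 2023), B (29 June 2023), A (10 February 2025), C (14 August 2025).
D would otherwise be senior to A, so under the subordination agreement D and A exchange positions.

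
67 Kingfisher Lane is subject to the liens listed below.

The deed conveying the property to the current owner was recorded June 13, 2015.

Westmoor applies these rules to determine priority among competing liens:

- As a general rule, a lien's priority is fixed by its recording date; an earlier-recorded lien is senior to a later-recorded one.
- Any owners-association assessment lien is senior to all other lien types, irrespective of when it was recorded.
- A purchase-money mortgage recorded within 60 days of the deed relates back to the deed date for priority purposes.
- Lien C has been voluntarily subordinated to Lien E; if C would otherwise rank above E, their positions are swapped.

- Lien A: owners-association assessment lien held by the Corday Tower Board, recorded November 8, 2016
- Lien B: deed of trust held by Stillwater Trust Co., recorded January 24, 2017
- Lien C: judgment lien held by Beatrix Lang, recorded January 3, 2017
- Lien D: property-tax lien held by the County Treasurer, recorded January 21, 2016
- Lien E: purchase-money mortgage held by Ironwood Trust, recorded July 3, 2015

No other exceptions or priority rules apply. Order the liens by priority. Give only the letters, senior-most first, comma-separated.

A, E, D, C, B

Adjusting effective dates: E's effective date is the deed date, June 13, 2015.
A is an owners-association assessment lien and takes priority over every other lien.
The other liens, earliest effective date first: E (June 13, 2015), D (January 21, 2016), C (January 3, 2017), B (January 24, 2017).
Since C is not senior to E, the subordination leaves the order unchanged.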